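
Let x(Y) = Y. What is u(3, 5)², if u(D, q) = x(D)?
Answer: 9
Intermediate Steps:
u(D, q) = D
u(3, 5)² = 3² = 9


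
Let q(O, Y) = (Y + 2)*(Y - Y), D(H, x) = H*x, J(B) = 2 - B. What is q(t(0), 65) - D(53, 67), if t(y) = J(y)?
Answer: -3551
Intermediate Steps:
t(y) = 2 - y
q(O, Y) = 0 (q(O, Y) = (2 + Y)*0 = 0)
q(t(0), 65) - D(53, 67) = 0 - 53*67 = 0 - 1*3551 = 0 - 3551 = -3551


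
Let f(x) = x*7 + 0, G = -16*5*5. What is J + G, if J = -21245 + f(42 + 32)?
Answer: -21127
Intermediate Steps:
G = -400 (G = -80*5 = -400)
f(x) = 7*x (f(x) = 7*x + 0 = 7*x)
J = -20727 (J = -21245 + 7*(42 + 32) = -21245 + 7*74 = -21245 + 518 = -20727)
J + G = -20727 - 400 = -21127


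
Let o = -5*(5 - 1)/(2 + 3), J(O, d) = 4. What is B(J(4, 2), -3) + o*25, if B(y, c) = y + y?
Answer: -92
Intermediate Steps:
B(y, c) = 2*y
o = -4 (o = -20/5 = -5*⅘ = -4)
B(J(4, 2), -3) + o*25 = 2*4 - 4*25 = 8 - 100 = -92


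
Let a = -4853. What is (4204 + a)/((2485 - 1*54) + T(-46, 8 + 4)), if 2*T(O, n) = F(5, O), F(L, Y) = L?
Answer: -1298/4867 ≈ -0.26669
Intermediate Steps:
T(O, n) = 5/2 (T(O, n) = (1/2)*5 = 5/2)
(4204 + a)/((2485 - 1*54) + T(-46, 8 + 4)) = (4204 - 4853)/((2485 - 1*54) + 5/2) = -649/((2485 - 54) + 5/2) = -649/(2431 + 5/2) = -649/4867/2 = -649*2/4867 = -1298/4867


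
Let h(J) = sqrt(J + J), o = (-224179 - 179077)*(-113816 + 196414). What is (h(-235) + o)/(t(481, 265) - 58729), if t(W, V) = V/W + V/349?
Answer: 5591404000563472/9858558551 - 167869*I*sqrt(470)/9858558551 ≈ 5.6716e+5 - 0.00036915*I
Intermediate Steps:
o = -33308139088 (o = -403256*82598 = -33308139088)
h(J) = sqrt(2)*sqrt(J) (h(J) = sqrt(2*J) = sqrt(2)*sqrt(J))
t(W, V) = V/349 + V/W (t(W, V) = V/W + V*(1/349) = V/W + V/349 = V/349 + V/W)
(h(-235) + o)/(t(481, 265) - 58729) = (sqrt(2)*sqrt(-235) - 33308139088)/(((1/349)*265 + 265/481) - 58729) = (sqrt(2)*(I*sqrt(235)) - 33308139088)/((265/349 + 265*(1/481)) - 58729) = (I*sqrt(470) - 33308139088)/((265/349 + 265/481) - 58729) = (-33308139088 + I*sqrt(470))/(219950/167869 - 58729) = (-33308139088 + I*sqrt(470))/(-9858558551/167869) = (-33308139088 + I*sqrt(470))*(-167869/9858558551) = 5591404000563472/9858558551 - 167869*I*sqrt(470)/9858558551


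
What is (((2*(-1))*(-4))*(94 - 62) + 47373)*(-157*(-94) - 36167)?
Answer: -1019689261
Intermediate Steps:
(((2*(-1))*(-4))*(94 - 62) + 47373)*(-157*(-94) - 36167) = (-2*(-4)*32 + 47373)*(14758 - 36167) = (8*32 + 47373)*(-21409) = (256 + 47373)*(-21409) = 47629*(-21409) = -1019689261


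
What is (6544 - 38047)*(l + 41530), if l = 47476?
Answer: -2803956018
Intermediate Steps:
(6544 - 38047)*(l + 41530) = (6544 - 38047)*(47476 + 41530) = -31503*89006 = -2803956018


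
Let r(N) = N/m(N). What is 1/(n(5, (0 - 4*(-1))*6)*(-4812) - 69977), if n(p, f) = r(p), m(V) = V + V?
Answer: -1/72383 ≈ -1.3815e-5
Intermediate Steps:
m(V) = 2*V
r(N) = 1/2 (r(N) = N/((2*N)) = N*(1/(2*N)) = 1/2)
n(p, f) = 1/2
1/(n(5, (0 - 4*(-1))*6)*(-4812) - 69977) = 1/((1/2)*(-4812) - 69977) = 1/(-2406 - 69977) = 1/(-72383) = -1/72383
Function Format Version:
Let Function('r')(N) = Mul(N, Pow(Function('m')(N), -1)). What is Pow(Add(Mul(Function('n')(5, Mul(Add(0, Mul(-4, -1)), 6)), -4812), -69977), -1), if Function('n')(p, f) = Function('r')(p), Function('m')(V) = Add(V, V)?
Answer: Rational(-1, 72383) ≈ -1.3815e-5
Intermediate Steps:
Function('m')(V) = Mul(2, V)
Function('r')(N) = Rational(1, 2) (Function('r')(N) = Mul(N, Pow(Mul(2, N), -1)) = Mul(N, Mul(Rational(1, 2), Pow(N, -1))) = Rational(1, 2))
Function('n')(p, f) = Rational(1, 2)
Pow(Add(Mul(Function('n')(5, Mul(Add(0, Mul(-4, -1)), 6)), -4812), -69977), -1) = Pow(Add(Mul(Rational(1, 2), -4812), -69977), -1) = Pow(Add(-2406, -69977), -1) = Pow(-72383, -1) = Rational(-1, 72383)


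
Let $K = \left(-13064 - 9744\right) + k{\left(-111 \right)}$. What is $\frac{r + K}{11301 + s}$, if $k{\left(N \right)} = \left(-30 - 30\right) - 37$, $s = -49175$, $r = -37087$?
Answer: $\frac{29996}{18937} \approx 1.584$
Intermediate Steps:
$k{\left(N \right)} = -97$ ($k{\left(N \right)} = -60 - 37 = -97$)
$K = -22905$ ($K = \left(-13064 - 9744\right) - 97 = -22808 - 97 = -22905$)
$\frac{r + K}{11301 + s} = \frac{-37087 - 22905}{11301 - 49175} = - \frac{59992}{-37874} = \left(-59992\right) \left(- \frac{1}{37874}\right) = \frac{29996}{18937}$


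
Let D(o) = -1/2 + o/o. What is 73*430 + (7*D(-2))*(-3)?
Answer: 62759/2 ≈ 31380.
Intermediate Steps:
D(o) = 1/2 (D(o) = -1*1/2 + 1 = -1/2 + 1 = 1/2)
73*430 + (7*D(-2))*(-3) = 73*430 + (7*(1/2))*(-3) = 31390 + (7/2)*(-3) = 31390 - 21/2 = 62759/2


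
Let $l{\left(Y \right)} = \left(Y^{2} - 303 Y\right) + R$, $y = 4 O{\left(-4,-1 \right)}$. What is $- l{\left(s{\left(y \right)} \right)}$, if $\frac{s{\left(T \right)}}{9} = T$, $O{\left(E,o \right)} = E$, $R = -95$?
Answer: $-64273$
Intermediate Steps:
$y = -16$ ($y = 4 \left(-4\right) = -16$)
$s{\left(T \right)} = 9 T$
$l{\left(Y \right)} = -95 + Y^{2} - 303 Y$ ($l{\left(Y \right)} = \left(Y^{2} - 303 Y\right) - 95 = -95 + Y^{2} - 303 Y$)
$- l{\left(s{\left(y \right)} \right)} = - (-95 + \left(9 \left(-16\right)\right)^{2} - 303 \cdot 9 \left(-16\right)) = - (-95 + \left(-144\right)^{2} - -43632) = - (-95 + 20736 + 43632) = \left(-1\right) 64273 = -64273$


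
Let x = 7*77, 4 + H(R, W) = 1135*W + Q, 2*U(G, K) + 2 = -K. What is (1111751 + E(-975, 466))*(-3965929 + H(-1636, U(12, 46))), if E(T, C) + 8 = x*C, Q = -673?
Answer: -5443280608782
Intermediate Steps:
U(G, K) = -1 - K/2 (U(G, K) = -1 + (-K)/2 = -1 - K/2)
H(R, W) = -677 + 1135*W (H(R, W) = -4 + (1135*W - 673) = -4 + (-673 + 1135*W) = -677 + 1135*W)
x = 539
E(T, C) = -8 + 539*C
(1111751 + E(-975, 466))*(-3965929 + H(-1636, U(12, 46))) = (1111751 + (-8 + 539*466))*(-3965929 + (-677 + 1135*(-1 - ½*46))) = (1111751 + (-8 + 251174))*(-3965929 + (-677 + 1135*(-1 - 23))) = (1111751 + 251166)*(-3965929 + (-677 + 1135*(-24))) = 1362917*(-3965929 + (-677 - 27240)) = 1362917*(-3965929 - 27917) = 1362917*(-3993846) = -5443280608782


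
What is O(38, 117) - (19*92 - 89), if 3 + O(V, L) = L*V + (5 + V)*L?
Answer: 7815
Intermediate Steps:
O(V, L) = -3 + L*V + L*(5 + V) (O(V, L) = -3 + (L*V + (5 + V)*L) = -3 + (L*V + L*(5 + V)) = -3 + L*V + L*(5 + V))
O(38, 117) - (19*92 - 89) = (-3 + 5*117 + 2*117*38) - (19*92 - 89) = (-3 + 585 + 8892) - (1748 - 89) = 9474 - 1*1659 = 9474 - 1659 = 7815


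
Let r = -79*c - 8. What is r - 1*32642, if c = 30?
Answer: -35020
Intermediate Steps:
r = -2378 (r = -79*30 - 8 = -2370 - 8 = -2378)
r - 1*32642 = -2378 - 1*32642 = -2378 - 32642 = -35020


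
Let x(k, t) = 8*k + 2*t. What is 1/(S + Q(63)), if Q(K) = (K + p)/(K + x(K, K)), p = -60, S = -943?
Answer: -231/217832 ≈ -0.0010605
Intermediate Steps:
x(k, t) = 2*t + 8*k
Q(K) = (-60 + K)/(11*K) (Q(K) = (K - 60)/(K + (2*K + 8*K)) = (-60 + K)/(K + 10*K) = (-60 + K)/((11*K)) = (-60 + K)*(1/(11*K)) = (-60 + K)/(11*K))
1/(S + Q(63)) = 1/(-943 + (1/11)*(-60 + 63)/63) = 1/(-943 + (1/11)*(1/63)*3) = 1/(-943 + 1/231) = 1/(-217832/231) = -231/217832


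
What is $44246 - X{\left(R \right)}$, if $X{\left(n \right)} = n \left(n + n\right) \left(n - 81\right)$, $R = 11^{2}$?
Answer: $-1127034$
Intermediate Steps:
$R = 121$
$X{\left(n \right)} = 2 n^{2} \left(-81 + n\right)$ ($X{\left(n \right)} = n 2 n \left(-81 + n\right) = 2 n^{2} \left(-81 + n\right)$)
$44246 - X{\left(R \right)} = 44246 - 2 \cdot 121^{2} \left(-81 + 121\right) = 44246 - 2 \cdot 14641 \cdot 40 = 44246 - 1171280 = -1127034$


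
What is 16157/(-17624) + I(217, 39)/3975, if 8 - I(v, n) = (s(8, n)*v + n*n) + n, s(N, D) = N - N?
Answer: -91576523/70055400 ≈ -1.3072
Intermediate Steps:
s(N, D) = 0
I(v, n) = 8 - n - n² (I(v, n) = 8 - ((0*v + n*n) + n) = 8 - ((0 + n²) + n) = 8 - (n² + n) = 8 - (n + n²) = 8 + (-n - n²) = 8 - n - n²)
16157/(-17624) + I(217, 39)/3975 = 16157/(-17624) + (8 - 1*39 - 1*39²)/3975 = 16157*(-1/17624) + (8 - 39 - 1*1521)*(1/3975) = -16157/17624 + (8 - 39 - 1521)*(1/3975) = -16157/17624 - 1552*1/3975 = -16157/17624 - 1552/3975 = -91576523/70055400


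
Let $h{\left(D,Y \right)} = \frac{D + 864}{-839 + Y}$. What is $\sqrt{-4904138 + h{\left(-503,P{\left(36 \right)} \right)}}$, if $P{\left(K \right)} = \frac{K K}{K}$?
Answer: $\frac{5 i \sqrt{126489304381}}{803} \approx 2214.5 i$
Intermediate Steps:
$P{\left(K \right)} = K$ ($P{\left(K \right)} = \frac{K^{2}}{K} = K$)
$h{\left(D,Y \right)} = \frac{864 + D}{-839 + Y}$
$\sqrt{-4904138 + h{\left(-503,P{\left(36 \right)} \right)}} = \sqrt{-4904138 + \frac{864 - 503}{-839 + 36}} = \sqrt{-4904138 + \frac{1}{-803} \cdot 361} = \sqrt{-4904138 - \frac{361}{803}} = \sqrt{- \frac{3938023175}{803}} = \frac{5 i \sqrt{126489304381}}{803}$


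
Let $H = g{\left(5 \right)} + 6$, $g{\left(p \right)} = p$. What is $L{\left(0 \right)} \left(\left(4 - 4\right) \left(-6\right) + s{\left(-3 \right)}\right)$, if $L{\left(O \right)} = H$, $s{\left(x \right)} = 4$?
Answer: $44$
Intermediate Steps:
$H = 11$ ($H = 5 + 6 = 11$)
$L{\left(O \right)} = 11$
$L{\left(0 \right)} \left(\left(4 - 4\right) \left(-6\right) + s{\left(-3 \right)}\right) = 11 \left(\left(4 - 4\right) \left(-6\right) + 4\right) = 11 \left(0 \left(-6\right) + 4\right) = 11 \left(0 + 4\right) = 11 \cdot 4 = 44$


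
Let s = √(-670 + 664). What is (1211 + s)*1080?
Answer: 1307880 + 1080*I*√6 ≈ 1.3079e+6 + 2645.4*I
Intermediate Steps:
s = I*√6 (s = √(-6) = I*√6 ≈ 2.4495*I)
(1211 + s)*1080 = (1211 + I*√6)*1080 = 1307880 + 1080*I*√6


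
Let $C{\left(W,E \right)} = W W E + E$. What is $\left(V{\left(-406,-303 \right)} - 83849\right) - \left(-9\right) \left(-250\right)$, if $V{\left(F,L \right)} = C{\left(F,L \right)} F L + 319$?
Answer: $-6144209259778$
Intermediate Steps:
$C{\left(W,E \right)} = E + E W^{2}$ ($C{\left(W,E \right)} = W^{2} E + E = E W^{2} + E = E + E W^{2}$)
$V{\left(F,L \right)} = 319 + F L^{2} \left(1 + F^{2}\right)$ ($V{\left(F,L \right)} = L \left(1 + F^{2}\right) F L + 319 = F L \left(1 + F^{2}\right) L + 319 = F L^{2} \left(1 + F^{2}\right) + 319 = 319 + F L^{2} \left(1 + F^{2}\right)$)
$\left(V{\left(-406,-303 \right)} - 83849\right) - \left(-9\right) \left(-250\right) = \left(\left(319 - 406 \left(-303\right)^{2} \left(1 + \left(-406\right)^{2}\right)\right) - 83849\right) - \left(-9\right) \left(-250\right) = \left(\left(319 - 37274454 \left(1 + 164836\right)\right) - 83849\right) - 2250 = \left(\left(319 - 37274454 \cdot 164837\right) - 83849\right) - 2250 = \left(\left(319 - 6144209173998\right) - 83849\right) - 2250 = \left(-6144209173679 - 83849\right) - 2250 = -6144209257528 - 2250 = -6144209259778$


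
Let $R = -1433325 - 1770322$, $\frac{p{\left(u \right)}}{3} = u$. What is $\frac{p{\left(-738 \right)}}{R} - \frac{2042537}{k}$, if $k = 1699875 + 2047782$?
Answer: $- \frac{6535270219841}{12006170105079} \approx -0.54433$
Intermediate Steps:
$p{\left(u \right)} = 3 u$
$k = 3747657$
$R = -3203647$ ($R = -1433325 - 1770322 = -3203647$)
$\frac{p{\left(-738 \right)}}{R} - \frac{2042537}{k} = \frac{3 \left(-738\right)}{-3203647} - \frac{2042537}{3747657} = \left(-2214\right) \left(- \frac{1}{3203647}\right) - \frac{2042537}{3747657} = \frac{2214}{3203647} - \frac{2042537}{3747657} = - \frac{6535270219841}{12006170105079}$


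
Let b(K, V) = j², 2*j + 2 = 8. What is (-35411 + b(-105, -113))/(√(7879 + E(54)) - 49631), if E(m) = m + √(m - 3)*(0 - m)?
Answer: 35402/(49631 - √(7933 - 54*√51)) ≈ 0.71455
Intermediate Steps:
j = 3 (j = -1 + (½)*8 = -1 + 4 = 3)
E(m) = m - m*√(-3 + m) (E(m) = m + √(-3 + m)*(-m) = m - m*√(-3 + m))
b(K, V) = 9 (b(K, V) = 3² = 9)
(-35411 + b(-105, -113))/(√(7879 + E(54)) - 49631) = (-35411 + 9)/(√(7879 + 54*(1 - √(-3 + 54))) - 49631) = -35402/(√(7879 + 54*(1 - √51)) - 49631) = -35402/(√(7879 + (54 - 54*√51)) - 49631) = -35402/(√(7933 - 54*√51) - 49631) = -35402/(-49631 + √(7933 - 54*√51))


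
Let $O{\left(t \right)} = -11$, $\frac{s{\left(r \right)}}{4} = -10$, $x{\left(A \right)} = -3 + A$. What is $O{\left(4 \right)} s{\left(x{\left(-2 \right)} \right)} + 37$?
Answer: $477$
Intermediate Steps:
$s{\left(r \right)} = -40$ ($s{\left(r \right)} = 4 \left(-10\right) = -40$)
$O{\left(4 \right)} s{\left(x{\left(-2 \right)} \right)} + 37 = \left(-11\right) \left(-40\right) + 37 = 440 + 37 = 477$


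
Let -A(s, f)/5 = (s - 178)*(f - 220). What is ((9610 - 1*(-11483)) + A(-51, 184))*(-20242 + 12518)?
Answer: 155460948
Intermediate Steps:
A(s, f) = -5*(-220 + f)*(-178 + s) (A(s, f) = -5*(s - 178)*(f - 220) = -5*(-178 + s)*(-220 + f) = -5*(-220 + f)*(-178 + s))
((9610 - 1*(-11483)) + A(-51, 184))*(-20242 + 12518) = ((9610 - 1*(-11483)) + (-195800 + 890*184 + 1100*(-51) - 5*184*(-51)))*(-20242 + 12518) = ((9610 + 11483) + (-195800 + 163760 - 56100 + 46920))*(-7724) = (21093 - 41220)*(-7724) = -20127*(-7724) = 155460948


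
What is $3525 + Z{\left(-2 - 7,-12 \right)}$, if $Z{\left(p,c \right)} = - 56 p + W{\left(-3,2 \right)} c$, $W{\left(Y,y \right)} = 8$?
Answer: $3933$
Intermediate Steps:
$Z{\left(p,c \right)} = - 56 p + 8 c$
$3525 + Z{\left(-2 - 7,-12 \right)} = 3525 - \left(96 + 56 \left(-2 - 7\right)\right) = 3525 - -408 = 3525 + \left(504 - 96\right) = 3525 + 408 = 3933$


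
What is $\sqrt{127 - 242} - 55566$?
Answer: $-55566 + i \sqrt{115} \approx -55566.0 + 10.724 i$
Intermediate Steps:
$\sqrt{127 - 242} - 55566 = \sqrt{-115} - 55566 = i \sqrt{115} - 55566 = -55566 + i \sqrt{115}$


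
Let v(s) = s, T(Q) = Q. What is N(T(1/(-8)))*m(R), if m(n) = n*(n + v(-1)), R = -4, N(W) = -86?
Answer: -1720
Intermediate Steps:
m(n) = n*(-1 + n) (m(n) = n*(n - 1) = n*(-1 + n))
N(T(1/(-8)))*m(R) = -(-344)*(-1 - 4) = -(-344)*(-5) = -86*20 = -1720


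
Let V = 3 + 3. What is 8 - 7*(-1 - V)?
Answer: 57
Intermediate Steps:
V = 6
8 - 7*(-1 - V) = 8 - 7*(-1 - 1*6) = 8 - 7*(-1 - 6) = 8 - 7*(-7) = 8 + 49 = 57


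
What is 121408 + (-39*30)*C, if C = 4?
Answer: 116728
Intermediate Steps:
121408 + (-39*30)*C = 121408 - 39*30*4 = 121408 - 1170*4 = 121408 - 4680 = 116728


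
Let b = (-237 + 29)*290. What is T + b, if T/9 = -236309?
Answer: -2187101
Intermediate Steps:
T = -2126781 (T = 9*(-236309) = -2126781)
b = -60320 (b = -208*290 = -60320)
T + b = -2126781 - 60320 = -2187101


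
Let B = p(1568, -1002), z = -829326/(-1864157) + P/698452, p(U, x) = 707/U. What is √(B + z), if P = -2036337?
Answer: I*√671099561051088278014291274/18228338589496 ≈ 1.4212*I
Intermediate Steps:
z = -3216807469557/1302024184964 (z = -829326/(-1864157) - 2036337/698452 = -829326*(-1/1864157) - 2036337*1/698452 = 829326/1864157 - 2036337/698452 = -3216807469557/1302024184964 ≈ -2.4706)
B = 101/224 (B = 707/1568 = 707*(1/1568) = 101/224 ≈ 0.45089)
√(B + z) = √(101/224 - 3216807469557/1302024184964) = √(-147265107624851/72913354357984) = I*√671099561051088278014291274/18228338589496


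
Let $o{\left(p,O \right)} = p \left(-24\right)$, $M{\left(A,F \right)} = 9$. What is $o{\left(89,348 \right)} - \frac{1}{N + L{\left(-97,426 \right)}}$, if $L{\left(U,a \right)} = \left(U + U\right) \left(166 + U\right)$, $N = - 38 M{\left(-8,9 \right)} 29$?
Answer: $- \frac{49777343}{23304} \approx -2136.0$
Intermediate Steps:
$o{\left(p,O \right)} = - 24 p$
$N = -9918$ ($N = \left(-38\right) 9 \cdot 29 = \left(-342\right) 29 = -9918$)
$L{\left(U,a \right)} = 2 U \left(166 + U\right)$
$o{\left(89,348 \right)} - \frac{1}{N + L{\left(-97,426 \right)}} = \left(-24\right) 89 - \frac{1}{-9918 + 2 \left(-97\right) \left(166 - 97\right)} = -2136 - \frac{1}{-9918 + 2 \left(-97\right) 69} = -2136 - \frac{1}{-9918 - 13386} = -2136 - \frac{1}{-23304} = -2136 - - \frac{1}{23304} = -2136 + \frac{1}{23304} = - \frac{49777343}{23304}$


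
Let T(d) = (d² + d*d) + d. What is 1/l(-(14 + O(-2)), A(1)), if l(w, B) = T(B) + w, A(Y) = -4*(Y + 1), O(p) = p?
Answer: 1/108 ≈ 0.0092593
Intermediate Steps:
T(d) = d + 2*d² (T(d) = (d² + d²) + d = 2*d² + d = d + 2*d²)
A(Y) = -4 - 4*Y (A(Y) = -4*(1 + Y) = -4 - 4*Y)
l(w, B) = w + B*(1 + 2*B) (l(w, B) = B*(1 + 2*B) + w = w + B*(1 + 2*B))
1/l(-(14 + O(-2)), A(1)) = 1/(-(14 - 2) + (-4 - 4*1)*(1 + 2*(-4 - 4*1))) = 1/(-1*12 + (-4 - 4)*(1 + 2*(-4 - 4))) = 1/(-12 - 8*(1 + 2*(-8))) = 1/(-12 - 8*(1 - 16)) = 1/(-12 - 8*(-15)) = 1/(-12 + 120) = 1/108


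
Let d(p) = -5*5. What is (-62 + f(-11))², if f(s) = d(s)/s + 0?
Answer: 431649/121 ≈ 3567.3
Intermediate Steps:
d(p) = -25
f(s) = -25/s (f(s) = -25/s + 0 = -25/s)
(-62 + f(-11))² = (-62 - 25/(-11))² = (-62 - 25*(-1/11))² = (-62 + 25/11)² = (-657/11)² = 431649/121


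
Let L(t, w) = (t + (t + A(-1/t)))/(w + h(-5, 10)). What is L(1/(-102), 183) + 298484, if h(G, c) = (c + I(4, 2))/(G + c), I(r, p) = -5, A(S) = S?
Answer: 2800979057/9384 ≈ 2.9848e+5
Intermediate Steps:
h(G, c) = (-5 + c)/(G + c) (h(G, c) = (c - 5)/(G + c) = (-5 + c)/(G + c))
L(t, w) = (-1/t + 2*t)/(1 + w) (L(t, w) = (t + (t - 1/t))/(w + (-5 + 10)/(-5 + 10)) = (-1/t + 2*t)/(w + 5/5) = (-1/t + 2*t)/(w + (⅕)*5) = (-1/t + 2*t)/(w + 1) = (-1/t + 2*t)/(1 + w))
L(1/(-102), 183) + 298484 = (-1 + 2*(1/(-102))²)/((1/(-102))*(1 + 183)) + 298484 = (-1 + 2*(-1/102)²)/(-1/102*184) + 298484 = -102*1/184*(-1 + 2*(1/10404)) + 298484 = -102*1/184*(-1 + 1/5202) + 298484 = -102*1/184*(-5201/5202) + 298484 = 5201/9384 + 298484 = 2800979057/9384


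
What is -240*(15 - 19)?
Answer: 960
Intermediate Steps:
-240*(15 - 19) = -240*(-4) = -40*(-24) = 960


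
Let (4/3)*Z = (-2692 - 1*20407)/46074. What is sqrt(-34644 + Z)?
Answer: I*sqrt(32686021448906)/30716 ≈ 186.13*I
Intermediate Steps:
Z = -23099/61432 (Z = 3*((-2692 - 1*20407)/46074)/4 = 3*((-2692 - 20407)*(1/46074))/4 = 3*(-23099*1/46074)/4 = (3/4)*(-23099/46074) = -23099/61432 ≈ -0.37601)
sqrt(-34644 + Z) = sqrt(-34644 - 23099/61432) = sqrt(-2128273307/61432) = I*sqrt(32686021448906)/30716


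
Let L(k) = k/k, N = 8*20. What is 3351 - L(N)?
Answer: 3350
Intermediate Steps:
N = 160
L(k) = 1
3351 - L(N) = 3351 - 1*1 = 3351 - 1 = 3350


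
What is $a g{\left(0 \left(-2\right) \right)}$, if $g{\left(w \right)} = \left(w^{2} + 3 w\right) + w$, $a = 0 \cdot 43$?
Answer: $0$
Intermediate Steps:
$a = 0$
$g{\left(w \right)} = w^{2} + 4 w$
$a g{\left(0 \left(-2\right) \right)} = 0 \cdot 0 \left(-2\right) \left(4 + 0 \left(-2\right)\right) = 0 \cdot 0 \left(4 + 0\right) = 0 \cdot 0 \cdot 4 = 0 \cdot 0 = 0$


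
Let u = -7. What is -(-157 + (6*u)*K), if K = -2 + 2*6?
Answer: 577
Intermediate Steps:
K = 10 (K = -2 + 12 = 10)
-(-157 + (6*u)*K) = -(-157 + (6*(-7))*10) = -(-157 - 42*10) = -(-157 - 420) = -1*(-577) = 577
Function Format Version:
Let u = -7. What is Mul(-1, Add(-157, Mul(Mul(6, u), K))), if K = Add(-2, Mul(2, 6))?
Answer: 577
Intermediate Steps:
K = 10 (K = Add(-2, 12) = 10)
Mul(-1, Add(-157, Mul(Mul(6, u), K))) = Mul(-1, Add(-157, Mul(Mul(6, -7), 10))) = Mul(-1, Add(-157, Mul(-42, 10))) = Mul(-1, Add(-157, -420)) = Mul(-1, -577) = 577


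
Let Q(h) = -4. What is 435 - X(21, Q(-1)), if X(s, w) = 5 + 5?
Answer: 425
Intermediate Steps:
X(s, w) = 10
435 - X(21, Q(-1)) = 435 - 1*10 = 435 - 10 = 425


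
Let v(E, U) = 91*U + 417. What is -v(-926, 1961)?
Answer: -178868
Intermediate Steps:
v(E, U) = 417 + 91*U
-v(-926, 1961) = -(417 + 91*1961) = -(417 + 178451) = -1*178868 = -178868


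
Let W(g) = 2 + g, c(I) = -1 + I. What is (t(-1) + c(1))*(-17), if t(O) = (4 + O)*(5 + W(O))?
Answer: -306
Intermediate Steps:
t(O) = (4 + O)*(7 + O) (t(O) = (4 + O)*(5 + (2 + O)) = (4 + O)*(7 + O))
(t(-1) + c(1))*(-17) = ((28 + (-1)**2 + 11*(-1)) + (-1 + 1))*(-17) = ((28 + 1 - 11) + 0)*(-17) = (18 + 0)*(-17) = 18*(-17) = -306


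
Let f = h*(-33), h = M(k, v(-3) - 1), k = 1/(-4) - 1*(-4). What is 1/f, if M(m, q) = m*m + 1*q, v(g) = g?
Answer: -16/5313 ≈ -0.0030115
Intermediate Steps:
k = 15/4 (k = -¼ + 4 = 15/4 ≈ 3.7500)
M(m, q) = q + m² (M(m, q) = m² + q = q + m²)
h = 161/16 (h = (-3 - 1) + (15/4)² = -4 + 225/16 = 161/16 ≈ 10.063)
f = -5313/16 (f = (161/16)*(-33) = -5313/16 ≈ -332.06)
1/f = 1/(-5313/16) = -16/5313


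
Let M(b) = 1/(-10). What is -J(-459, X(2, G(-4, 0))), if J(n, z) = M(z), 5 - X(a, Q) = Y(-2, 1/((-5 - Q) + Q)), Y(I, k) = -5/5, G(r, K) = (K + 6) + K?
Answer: ⅒ ≈ 0.10000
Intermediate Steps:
G(r, K) = 6 + 2*K (G(r, K) = (6 + K) + K = 6 + 2*K)
Y(I, k) = -1 (Y(I, k) = -5*⅕ = -1)
X(a, Q) = 6 (X(a, Q) = 5 - 1*(-1) = 5 + 1 = 6)
M(b) = -⅒
J(n, z) = -⅒
-J(-459, X(2, G(-4, 0))) = -1*(-⅒) = ⅒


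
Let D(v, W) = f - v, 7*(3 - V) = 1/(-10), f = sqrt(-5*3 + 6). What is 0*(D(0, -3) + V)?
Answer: 0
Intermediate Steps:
f = 3*I (f = sqrt(-15 + 6) = sqrt(-9) = 3*I ≈ 3.0*I)
V = 211/70 (V = 3 - 1/7/(-10) = 3 - 1/7*(-1/10) = 3 + 1/70 = 211/70 ≈ 3.0143)
D(v, W) = -v + 3*I (D(v, W) = 3*I - v = -v + 3*I)
0*(D(0, -3) + V) = 0*((-1*0 + 3*I) + 211/70) = 0*((0 + 3*I) + 211/70) = 0*(3*I + 211/70) = 0*(211/70 + 3*I) = 0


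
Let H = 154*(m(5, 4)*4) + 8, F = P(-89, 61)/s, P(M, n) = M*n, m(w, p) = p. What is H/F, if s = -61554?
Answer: 152161488/5429 ≈ 28028.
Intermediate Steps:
F = 5429/61554 (F = -89*61/(-61554) = -5429*(-1/61554) = 5429/61554 ≈ 0.088199)
H = 2472 (H = 154*(4*4) + 8 = 154*16 + 8 = 2464 + 8 = 2472)
H/F = 2472/(5429/61554) = 2472*(61554/5429) = 152161488/5429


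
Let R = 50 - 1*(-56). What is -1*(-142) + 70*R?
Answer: 7562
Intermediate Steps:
R = 106 (R = 50 + 56 = 106)
-1*(-142) + 70*R = -1*(-142) + 70*106 = 142 + 7420 = 7562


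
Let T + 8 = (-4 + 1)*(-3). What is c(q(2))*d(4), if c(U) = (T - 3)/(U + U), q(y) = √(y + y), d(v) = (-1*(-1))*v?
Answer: -2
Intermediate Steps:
d(v) = v (d(v) = 1*v = v)
T = 1 (T = -8 + (-4 + 1)*(-3) = -8 - 3*(-3) = -8 + 9 = 1)
q(y) = √2*√y (q(y) = √(2*y) = √2*√y)
c(U) = -1/U (c(U) = (1 - 3)/(U + U) = -2*1/(2*U) = -1/U)
c(q(2))*d(4) = -1/(√2*√2)*4 = -1/2*4 = -1*½*4 = -½*4 = -2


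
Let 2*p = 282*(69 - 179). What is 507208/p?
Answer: -253604/7755 ≈ -32.702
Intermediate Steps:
p = -15510 (p = (282*(69 - 179))/2 = (282*(-110))/2 = (1/2)*(-31020) = -15510)
507208/p = 507208/(-15510) = 507208*(-1/15510) = -253604/7755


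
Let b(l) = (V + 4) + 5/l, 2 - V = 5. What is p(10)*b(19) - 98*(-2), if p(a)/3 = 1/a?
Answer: 18656/95 ≈ 196.38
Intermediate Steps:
p(a) = 3/a
V = -3 (V = 2 - 1*5 = 2 - 5 = -3)
b(l) = 1 + 5/l (b(l) = (-3 + 4) + 5/l = 1 + 5/l)
p(10)*b(19) - 98*(-2) = (3/10)*((5 + 19)/19) - 98*(-2) = (3*(1/10))*((1/19)*24) + 196 = (3/10)*(24/19) + 196 = 36/95 + 196 = 18656/95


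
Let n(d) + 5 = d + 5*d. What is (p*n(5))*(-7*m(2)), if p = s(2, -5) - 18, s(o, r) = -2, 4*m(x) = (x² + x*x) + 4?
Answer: 10500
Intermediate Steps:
m(x) = 1 + x²/2 (m(x) = ((x² + x*x) + 4)/4 = ((x² + x²) + 4)/4 = (2*x² + 4)/4 = (4 + 2*x²)/4 = 1 + x²/2)
n(d) = -5 + 6*d (n(d) = -5 + (d + 5*d) = -5 + 6*d)
p = -20 (p = -2 - 18 = -20)
(p*n(5))*(-7*m(2)) = (-20*(-5 + 6*5))*(-7*(1 + (½)*2²)) = (-20*(-5 + 30))*(-7*(1 + (½)*4)) = (-20*25)*(-7*(1 + 2)) = -(-3500)*3 = -500*(-21) = 10500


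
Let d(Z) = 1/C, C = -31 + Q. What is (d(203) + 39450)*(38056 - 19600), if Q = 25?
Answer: 728086124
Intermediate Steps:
C = -6 (C = -31 + 25 = -6)
d(Z) = -⅙ (d(Z) = 1/(-6) = -⅙)
(d(203) + 39450)*(38056 - 19600) = (-⅙ + 39450)*(38056 - 19600) = (236699/6)*18456 = 728086124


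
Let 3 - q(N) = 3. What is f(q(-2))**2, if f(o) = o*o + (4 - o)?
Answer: 16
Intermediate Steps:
q(N) = 0 (q(N) = 3 - 1*3 = 3 - 3 = 0)
f(o) = 4 + o**2 - o (f(o) = o**2 + (4 - o) = 4 + o**2 - o)
f(q(-2))**2 = (4 + 0**2 - 1*0)**2 = (4 + 0 + 0)**2 = 4**2 = 16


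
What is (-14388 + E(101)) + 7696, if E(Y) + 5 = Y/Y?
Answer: -6696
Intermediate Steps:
E(Y) = -4 (E(Y) = -5 + Y/Y = -5 + 1 = -4)
(-14388 + E(101)) + 7696 = (-14388 - 4) + 7696 = -14392 + 7696 = -6696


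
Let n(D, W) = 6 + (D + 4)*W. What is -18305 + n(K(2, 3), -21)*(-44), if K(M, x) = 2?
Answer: -13025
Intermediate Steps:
n(D, W) = 6 + W*(4 + D) (n(D, W) = 6 + (4 + D)*W = 6 + W*(4 + D))
-18305 + n(K(2, 3), -21)*(-44) = -18305 + (6 + 4*(-21) + 2*(-21))*(-44) = -18305 + (6 - 84 - 42)*(-44) = -18305 - 120*(-44) = -18305 + 5280 = -13025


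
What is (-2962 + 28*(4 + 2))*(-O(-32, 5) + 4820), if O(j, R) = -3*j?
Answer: -13198856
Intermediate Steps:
(-2962 + 28*(4 + 2))*(-O(-32, 5) + 4820) = (-2962 + 28*(4 + 2))*(-(-3)*(-32) + 4820) = (-2962 + 28*6)*(-1*96 + 4820) = (-2962 + 168)*(-96 + 4820) = -2794*4724 = -13198856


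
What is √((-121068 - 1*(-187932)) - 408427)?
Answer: I*√341563 ≈ 584.43*I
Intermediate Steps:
√((-121068 - 1*(-187932)) - 408427) = √((-121068 + 187932) - 408427) = √(66864 - 408427) = √(-341563) = I*√341563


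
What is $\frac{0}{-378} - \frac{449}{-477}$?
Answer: $\frac{449}{477} \approx 0.9413$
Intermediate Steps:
$\frac{0}{-378} - \frac{449}{-477} = 0 \left(- \frac{1}{378}\right) - - \frac{449}{477} = 0 + \frac{449}{477} = \frac{449}{477}$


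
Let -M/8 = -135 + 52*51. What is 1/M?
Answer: -1/20136 ≈ -4.9662e-5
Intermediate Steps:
M = -20136 (M = -8*(-135 + 52*51) = -8*(-135 + 2652) = -8*2517 = -20136)
1/M = 1/(-20136) = -1/20136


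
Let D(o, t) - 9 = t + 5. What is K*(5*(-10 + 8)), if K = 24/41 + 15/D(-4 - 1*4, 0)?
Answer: -4755/287 ≈ -16.568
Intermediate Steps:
D(o, t) = 14 + t (D(o, t) = 9 + (t + 5) = 9 + (5 + t) = 14 + t)
K = 951/574 (K = 24/41 + 15/(14 + 0) = 24*(1/41) + 15/14 = 24/41 + 15*(1/14) = 24/41 + 15/14 = 951/574 ≈ 1.6568)
K*(5*(-10 + 8)) = 951*(5*(-10 + 8))/574 = 951*(5*(-2))/574 = (951/574)*(-10) = -4755/287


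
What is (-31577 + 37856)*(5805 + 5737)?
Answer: 72472218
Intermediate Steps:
(-31577 + 37856)*(5805 + 5737) = 6279*11542 = 72472218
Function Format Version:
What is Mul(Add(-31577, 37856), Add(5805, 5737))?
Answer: 72472218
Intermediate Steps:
Mul(Add(-31577, 37856), Add(5805, 5737)) = Mul(6279, 11542) = 72472218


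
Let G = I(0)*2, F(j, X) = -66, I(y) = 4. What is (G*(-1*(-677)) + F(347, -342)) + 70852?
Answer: 76202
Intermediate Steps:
G = 8 (G = 4*2 = 8)
(G*(-1*(-677)) + F(347, -342)) + 70852 = (8*(-1*(-677)) - 66) + 70852 = (8*677 - 66) + 70852 = (5416 - 66) + 70852 = 5350 + 70852 = 76202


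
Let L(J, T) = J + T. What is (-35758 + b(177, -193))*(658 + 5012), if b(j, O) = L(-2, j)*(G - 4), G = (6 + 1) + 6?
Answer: -193817610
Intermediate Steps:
G = 13 (G = 7 + 6 = 13)
b(j, O) = -18 + 9*j (b(j, O) = (-2 + j)*(13 - 4) = (-2 + j)*9 = -18 + 9*j)
(-35758 + b(177, -193))*(658 + 5012) = (-35758 + (-18 + 9*177))*(658 + 5012) = (-35758 + (-18 + 1593))*5670 = (-35758 + 1575)*5670 = -34183*5670 = -193817610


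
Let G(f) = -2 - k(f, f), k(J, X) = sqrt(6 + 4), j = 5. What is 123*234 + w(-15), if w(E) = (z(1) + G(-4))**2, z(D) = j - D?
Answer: 28796 - 4*sqrt(10) ≈ 28783.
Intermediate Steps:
z(D) = 5 - D
k(J, X) = sqrt(10)
G(f) = -2 - sqrt(10)
w(E) = (2 - sqrt(10))**2 (w(E) = ((5 - 1*1) + (-2 - sqrt(10)))**2 = ((5 - 1) + (-2 - sqrt(10)))**2 = (4 + (-2 - sqrt(10)))**2 = (2 - sqrt(10))**2)
123*234 + w(-15) = 123*234 + (2 - sqrt(10))**2 = 28782 + (2 - sqrt(10))**2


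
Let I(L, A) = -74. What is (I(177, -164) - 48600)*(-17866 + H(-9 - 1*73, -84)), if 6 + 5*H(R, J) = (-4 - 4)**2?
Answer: 4345225328/5 ≈ 8.6905e+8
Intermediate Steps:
H(R, J) = 58/5 (H(R, J) = -6/5 + (-4 - 4)**2/5 = -6/5 + (1/5)*(-8)**2 = -6/5 + (1/5)*64 = -6/5 + 64/5 = 58/5)
(I(177, -164) - 48600)*(-17866 + H(-9 - 1*73, -84)) = (-74 - 48600)*(-17866 + 58/5) = -48674*(-89272/5) = 4345225328/5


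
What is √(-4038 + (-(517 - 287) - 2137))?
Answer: I*√6405 ≈ 80.031*I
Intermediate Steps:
√(-4038 + (-(517 - 287) - 2137)) = √(-4038 + (-1*230 - 2137)) = √(-4038 + (-230 - 2137)) = √(-4038 - 2367) = √(-6405) = I*√6405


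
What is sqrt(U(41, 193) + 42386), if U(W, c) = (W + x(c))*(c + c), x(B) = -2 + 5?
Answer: sqrt(59370) ≈ 243.66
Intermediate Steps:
x(B) = 3
U(W, c) = 2*c*(3 + W) (U(W, c) = (W + 3)*(c + c) = (3 + W)*(2*c) = 2*c*(3 + W))
sqrt(U(41, 193) + 42386) = sqrt(2*193*(3 + 41) + 42386) = sqrt(2*193*44 + 42386) = sqrt(16984 + 42386) = sqrt(59370)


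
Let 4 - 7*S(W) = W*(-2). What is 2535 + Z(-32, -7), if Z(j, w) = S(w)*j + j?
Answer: 17841/7 ≈ 2548.7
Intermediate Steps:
S(W) = 4/7 + 2*W/7 (S(W) = 4/7 - W*(-2)/7 = 4/7 - (-2)*W/7 = 4/7 + 2*W/7)
Z(j, w) = j + j*(4/7 + 2*w/7) (Z(j, w) = (4/7 + 2*w/7)*j + j = j*(4/7 + 2*w/7) + j = j + j*(4/7 + 2*w/7))
2535 + Z(-32, -7) = 2535 + (⅐)*(-32)*(11 + 2*(-7)) = 2535 + (⅐)*(-32)*(11 - 14) = 2535 + (⅐)*(-32)*(-3) = 2535 + 96/7 = 17841/7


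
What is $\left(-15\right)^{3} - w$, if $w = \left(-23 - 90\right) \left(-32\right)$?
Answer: $-6991$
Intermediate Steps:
$w = 3616$ ($w = \left(-113\right) \left(-32\right) = 3616$)
$\left(-15\right)^{3} - w = \left(-15\right)^{3} - 3616 = -3375 - 3616 = -6991$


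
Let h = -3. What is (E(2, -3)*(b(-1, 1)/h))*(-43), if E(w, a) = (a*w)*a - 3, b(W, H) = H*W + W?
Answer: -430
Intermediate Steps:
b(W, H) = W + H*W
E(w, a) = -3 + w*a**2 (E(w, a) = w*a**2 - 3 = -3 + w*a**2)
(E(2, -3)*(b(-1, 1)/h))*(-43) = ((-3 + 2*(-3)**2)*(-(1 + 1)/(-3)))*(-43) = ((-3 + 2*9)*(-1*2*(-1/3)))*(-43) = ((-3 + 18)*(-2*(-1/3)))*(-43) = (15*(2/3))*(-43) = 10*(-43) = -430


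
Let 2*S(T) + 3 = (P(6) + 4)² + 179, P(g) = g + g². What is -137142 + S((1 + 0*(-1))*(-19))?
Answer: -135996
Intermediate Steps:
S(T) = 1146 (S(T) = -3/2 + ((6*(1 + 6) + 4)² + 179)/2 = -3/2 + ((6*7 + 4)² + 179)/2 = -3/2 + ((42 + 4)² + 179)/2 = -3/2 + (46² + 179)/2 = -3/2 + (2116 + 179)/2 = -3/2 + (½)*2295 = -3/2 + 2295/2 = 1146)
-137142 + S((1 + 0*(-1))*(-19)) = -137142 + 1146 = -135996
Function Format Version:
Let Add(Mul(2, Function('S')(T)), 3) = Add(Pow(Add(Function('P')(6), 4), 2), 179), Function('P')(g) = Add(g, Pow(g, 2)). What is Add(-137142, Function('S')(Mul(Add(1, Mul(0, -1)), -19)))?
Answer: -135996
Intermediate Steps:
Function('S')(T) = 1146 (Function('S')(T) = Add(Rational(-3, 2), Mul(Rational(1, 2), Add(Pow(Add(Mul(6, Add(1, 6)), 4), 2), 179))) = Add(Rational(-3, 2), Mul(Rational(1, 2), Add(Pow(Add(Mul(6, 7), 4), 2), 179))) = Add(Rational(-3, 2), Mul(Rational(1, 2), Add(Pow(Add(42, 4), 2), 179))) = Add(Rational(-3, 2), Mul(Rational(1, 2), Add(Pow(46, 2), 179))) = Add(Rational(-3, 2), Mul(Rational(1, 2), Add(2116, 179))) = Add(Rational(-3, 2), Mul(Rational(1, 2), 2295)) = Add(Rational(-3, 2), Rational(2295, 2)) = 1146)
Add(-137142, Function('S')(Mul(Add(1, Mul(0, -1)), -19))) = Add(-137142, 1146) = -135996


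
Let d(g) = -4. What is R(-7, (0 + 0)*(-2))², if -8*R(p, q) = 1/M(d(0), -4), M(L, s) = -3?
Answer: 1/576 ≈ 0.0017361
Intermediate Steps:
R(p, q) = 1/24 (R(p, q) = -⅛/(-3) = -⅛*(-⅓) = 1/24)
R(-7, (0 + 0)*(-2))² = (1/24)² = 1/576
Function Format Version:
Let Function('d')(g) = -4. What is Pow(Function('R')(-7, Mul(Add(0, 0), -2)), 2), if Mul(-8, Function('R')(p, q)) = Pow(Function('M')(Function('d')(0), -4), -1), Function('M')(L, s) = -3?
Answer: Rational(1, 576) ≈ 0.0017361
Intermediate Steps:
Function('R')(p, q) = Rational(1, 24) (Function('R')(p, q) = Mul(Rational(-1, 8), Pow(-3, -1)) = Mul(Rational(-1, 8), Rational(-1, 3)) = Rational(1, 24))
Pow(Function('R')(-7, Mul(Add(0, 0), -2)), 2) = Pow(Rational(1, 24), 2) = Rational(1, 576)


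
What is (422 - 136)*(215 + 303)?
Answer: 148148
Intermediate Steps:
(422 - 136)*(215 + 303) = 286*518 = 148148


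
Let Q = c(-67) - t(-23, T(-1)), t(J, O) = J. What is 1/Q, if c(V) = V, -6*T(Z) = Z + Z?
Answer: -1/44 ≈ -0.022727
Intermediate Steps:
T(Z) = -Z/3 (T(Z) = -(Z + Z)/6 = -Z/3)
Q = -44 (Q = -67 - 1*(-23) = -67 + 23 = -44)
1/Q = 1/(-44) = -1/44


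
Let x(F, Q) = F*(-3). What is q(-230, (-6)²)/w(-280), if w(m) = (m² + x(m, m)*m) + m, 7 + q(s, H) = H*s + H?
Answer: 8251/157080 ≈ 0.052527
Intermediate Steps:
x(F, Q) = -3*F
q(s, H) = -7 + H + H*s (q(s, H) = -7 + (H*s + H) = -7 + (H + H*s) = -7 + H + H*s)
w(m) = m - 2*m² (w(m) = (m² + (-3*m)*m) + m = (m² - 3*m²) + m = -2*m² + m = m - 2*m²)
q(-230, (-6)²)/w(-280) = (-7 + (-6)² + (-6)²*(-230))/((-280*(1 - 2*(-280)))) = (-7 + 36 + 36*(-230))/((-280*(1 + 560))) = (-7 + 36 - 8280)/((-280*561)) = -8251/(-157080) = -8251*(-1/157080) = 8251/157080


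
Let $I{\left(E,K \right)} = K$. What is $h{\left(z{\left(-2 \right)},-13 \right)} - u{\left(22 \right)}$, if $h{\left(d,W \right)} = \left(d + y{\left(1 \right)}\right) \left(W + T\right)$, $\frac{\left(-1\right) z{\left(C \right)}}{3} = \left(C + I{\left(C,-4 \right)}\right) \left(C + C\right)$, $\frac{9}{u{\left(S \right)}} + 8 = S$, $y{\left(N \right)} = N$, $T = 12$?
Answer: $\frac{985}{14} \approx 70.357$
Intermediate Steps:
$u{\left(S \right)} = \frac{9}{-8 + S}$
$z{\left(C \right)} = - 6 C \left(-4 + C\right)$ ($z{\left(C \right)} = - 3 \left(C - 4\right) \left(C + C\right) = - 3 \left(-4 + C\right) 2 C = - 3 \cdot 2 C \left(-4 + C\right) = - 6 C \left(-4 + C\right)$)
$h{\left(d,W \right)} = \left(1 + d\right) \left(12 + W\right)$ ($h{\left(d,W \right)} = \left(d + 1\right) \left(W + 12\right) = \left(1 + d\right) \left(12 + W\right)$)
$h{\left(z{\left(-2 \right)},-13 \right)} - u{\left(22 \right)} = \left(12 - 13 + 12 \cdot 6 \left(-2\right) \left(4 - -2\right) - 13 \cdot 6 \left(-2\right) \left(4 - -2\right)\right) - \frac{9}{-8 + 22} = \left(12 - 13 + 12 \cdot 6 \left(-2\right) \left(4 + 2\right) - 13 \cdot 6 \left(-2\right) \left(4 + 2\right)\right) - \frac{9}{14} = \left(12 - 13 + 12 \cdot 6 \left(-2\right) 6 - 13 \cdot 6 \left(-2\right) 6\right) - 9 \cdot \frac{1}{14} = \left(12 - 13 + 12 \left(-72\right) - -936\right) - \frac{9}{14} = \left(12 - 13 - 864 + 936\right) - \frac{9}{14} = 71 - \frac{9}{14} = \frac{985}{14}$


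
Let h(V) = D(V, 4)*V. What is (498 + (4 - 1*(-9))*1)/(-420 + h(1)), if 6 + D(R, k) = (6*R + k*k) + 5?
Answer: -73/57 ≈ -1.2807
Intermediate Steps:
D(R, k) = -1 + k² + 6*R (D(R, k) = -6 + ((6*R + k*k) + 5) = -6 + ((6*R + k²) + 5) = -6 + ((k² + 6*R) + 5) = -6 + (5 + k² + 6*R) = -1 + k² + 6*R)
h(V) = V*(15 + 6*V) (h(V) = (-1 + 4² + 6*V)*V = (-1 + 16 + 6*V)*V = (15 + 6*V)*V = V*(15 + 6*V))
(498 + (4 - 1*(-9))*1)/(-420 + h(1)) = (498 + (4 - 1*(-9))*1)/(-420 + 3*1*(5 + 2*1)) = (498 + (4 + 9)*1)/(-420 + 3*1*(5 + 2)) = (498 + 13*1)/(-420 + 3*1*7) = (498 + 13)/(-420 + 21) = 511/(-399) = 511*(-1/399) = -73/57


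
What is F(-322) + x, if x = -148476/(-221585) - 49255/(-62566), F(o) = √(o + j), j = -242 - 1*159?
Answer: 2886245513/1980526730 + I*√723 ≈ 1.4573 + 26.889*I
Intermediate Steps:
j = -401 (j = -242 - 159 = -401)
F(o) = √(-401 + o) (F(o) = √(o - 401) = √(-401 + o))
x = 2886245513/1980526730 (x = -148476*(-1/221585) - 49255*(-1/62566) = 148476/221585 + 49255/62566 = 2886245513/1980526730 ≈ 1.4573)
F(-322) + x = √(-401 - 322) + 2886245513/1980526730 = √(-723) + 2886245513/1980526730 = I*√723 + 2886245513/1980526730 = 2886245513/1980526730 + I*√723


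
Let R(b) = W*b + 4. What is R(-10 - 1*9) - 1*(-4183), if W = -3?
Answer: 4244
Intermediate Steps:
R(b) = 4 - 3*b (R(b) = -3*b + 4 = 4 - 3*b)
R(-10 - 1*9) - 1*(-4183) = (4 - 3*(-10 - 1*9)) - 1*(-4183) = (4 - 3*(-10 - 9)) + 4183 = (4 - 3*(-19)) + 4183 = (4 + 57) + 4183 = 61 + 4183 = 4244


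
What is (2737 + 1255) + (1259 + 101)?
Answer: 5352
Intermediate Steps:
(2737 + 1255) + (1259 + 101) = 3992 + 1360 = 5352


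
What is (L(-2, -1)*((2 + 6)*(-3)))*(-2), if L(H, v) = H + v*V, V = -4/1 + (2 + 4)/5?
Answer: 192/5 ≈ 38.400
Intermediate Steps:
V = -14/5 (V = -4*1 + 6*(⅕) = -4 + 6/5 = -14/5 ≈ -2.8000)
L(H, v) = H - 14*v/5 (L(H, v) = H + v*(-14/5) = H - 14*v/5)
(L(-2, -1)*((2 + 6)*(-3)))*(-2) = ((-2 - 14/5*(-1))*((2 + 6)*(-3)))*(-2) = ((-2 + 14/5)*(8*(-3)))*(-2) = ((⅘)*(-24))*(-2) = -96/5*(-2) = 192/5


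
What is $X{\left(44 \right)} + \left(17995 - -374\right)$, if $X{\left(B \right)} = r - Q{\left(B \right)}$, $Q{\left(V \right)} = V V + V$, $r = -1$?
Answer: $16388$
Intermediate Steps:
$Q{\left(V \right)} = V + V^{2}$ ($Q{\left(V \right)} = V^{2} + V = V + V^{2}$)
$X{\left(B \right)} = -1 - B \left(1 + B\right)$
$X{\left(44 \right)} + \left(17995 - -374\right) = \left(-1 - 44 \left(1 + 44\right)\right) + \left(17995 - -374\right) = \left(-1 - 44 \cdot 45\right) + \left(17995 + 374\right) = \left(-1 - 1980\right) + 18369 = -1981 + 18369 = 16388$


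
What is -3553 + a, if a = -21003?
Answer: -24556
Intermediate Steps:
-3553 + a = -3553 - 21003 = -24556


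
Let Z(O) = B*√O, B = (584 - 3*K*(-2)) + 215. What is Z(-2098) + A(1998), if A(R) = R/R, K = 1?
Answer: 1 + 805*I*√2098 ≈ 1.0 + 36872.0*I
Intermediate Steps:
A(R) = 1
B = 805 (B = (584 - 3*1*(-2)) + 215 = (584 - 3*(-2)) + 215 = (584 + 6) + 215 = 590 + 215 = 805)
Z(O) = 805*√O
Z(-2098) + A(1998) = 805*√(-2098) + 1 = 805*(I*√2098) + 1 = 805*I*√2098 + 1 = 1 + 805*I*√2098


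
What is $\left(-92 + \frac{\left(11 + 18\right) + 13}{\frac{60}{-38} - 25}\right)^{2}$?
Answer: $\frac{2233318564}{255025} \approx 8757.3$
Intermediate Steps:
$\left(-92 + \frac{\left(11 + 18\right) + 13}{\frac{60}{-38} - 25}\right)^{2} = \left(-92 + \frac{29 + 13}{60 \left(- \frac{1}{38}\right) - 25}\right)^{2} = \left(-92 + \frac{42}{- \frac{30}{19} - 25}\right)^{2} = \left(-92 + \frac{42}{- \frac{505}{19}}\right)^{2} = \left(-92 + 42 \left(- \frac{19}{505}\right)\right)^{2} = \left(-92 - \frac{798}{505}\right)^{2} = \left(- \frac{47258}{505}\right)^{2} = \frac{2233318564}{255025}$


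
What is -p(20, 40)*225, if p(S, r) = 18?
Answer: -4050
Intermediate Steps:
-p(20, 40)*225 = -18*225 = -1*4050 = -4050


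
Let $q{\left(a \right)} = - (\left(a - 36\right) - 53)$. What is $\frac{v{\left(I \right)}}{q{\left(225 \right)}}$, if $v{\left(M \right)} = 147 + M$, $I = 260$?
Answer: $- \frac{407}{136} \approx -2.9926$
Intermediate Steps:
$q{\left(a \right)} = 89 - a$ ($q{\left(a \right)} = - (\left(-36 + a\right) - 53) = - (-89 + a) = 89 - a$)
$\frac{v{\left(I \right)}}{q{\left(225 \right)}} = \frac{147 + 260}{89 - 225} = \frac{407}{89 - 225} = \frac{407}{-136} = 407 \left(- \frac{1}{136}\right) = - \frac{407}{136}$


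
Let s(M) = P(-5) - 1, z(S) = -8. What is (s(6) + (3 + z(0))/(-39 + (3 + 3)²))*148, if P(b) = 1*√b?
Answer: 296/3 + 148*I*√5 ≈ 98.667 + 330.94*I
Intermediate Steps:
P(b) = √b
s(M) = -1 + I*√5 (s(M) = √(-5) - 1 = I*√5 - 1 = -1 + I*√5)
(s(6) + (3 + z(0))/(-39 + (3 + 3)²))*148 = ((-1 + I*√5) + (3 - 8)/(-39 + (3 + 3)²))*148 = ((-1 + I*√5) - 5/(-39 + 6²))*148 = ((-1 + I*√5) - 5/(-39 + 36))*148 = ((-1 + I*√5) - 5/(-3))*148 = ((-1 + I*√5) - 5*(-⅓))*148 = ((-1 + I*√5) + 5/3)*148 = (⅔ + I*√5)*148 = 296/3 + 148*I*√5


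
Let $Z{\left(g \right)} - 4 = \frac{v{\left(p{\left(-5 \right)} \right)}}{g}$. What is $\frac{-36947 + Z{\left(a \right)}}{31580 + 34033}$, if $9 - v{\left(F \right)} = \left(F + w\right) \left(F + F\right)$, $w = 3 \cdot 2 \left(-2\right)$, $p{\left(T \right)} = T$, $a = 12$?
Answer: $- \frac{443477}{787356} \approx -0.56325$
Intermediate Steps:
$w = -12$ ($w = 6 \left(-2\right) = -12$)
$v{\left(F \right)} = 9 - 2 F \left(-12 + F\right)$ ($v{\left(F \right)} = 9 - \left(F - 12\right) \left(F + F\right) = 9 - \left(-12 + F\right) 2 F = 9 - 2 F \left(-12 + F\right)$)
$Z{\left(g \right)} = 4 - \frac{161}{g}$ ($Z{\left(g \right)} = 4 + \frac{9 - 2 \left(-5\right)^{2} + 24 \left(-5\right)}{g} = 4 + \frac{9 - 50 - 120}{g} = 4 - \frac{161}{g}$)
$\frac{-36947 + Z{\left(a \right)}}{31580 + 34033} = \frac{-36947 + \left(4 - \frac{161}{12}\right)}{31580 + 34033} = \frac{-36947 + \left(4 - \frac{161}{12}\right)}{65613} = \left(-36947 + \left(4 - \frac{161}{12}\right)\right) \frac{1}{65613} = \left(-36947 - \frac{113}{12}\right) \frac{1}{65613} = \left(- \frac{443477}{12}\right) \frac{1}{65613} = - \frac{443477}{787356}$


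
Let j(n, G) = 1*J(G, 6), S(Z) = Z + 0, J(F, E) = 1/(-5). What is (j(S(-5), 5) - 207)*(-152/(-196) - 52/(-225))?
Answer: -1642504/7875 ≈ -208.57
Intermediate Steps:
J(F, E) = -1/5
S(Z) = Z
j(n, G) = -1/5 (j(n, G) = 1*(-1/5) = -1/5)
(j(S(-5), 5) - 207)*(-152/(-196) - 52/(-225)) = (-1/5 - 207)*(-152/(-196) - 52/(-225)) = -1036*(-152*(-1/196) - 52*(-1/225))/5 = -1036*(38/49 + 52/225)/5 = -1036/5*11098/11025 = -1642504/7875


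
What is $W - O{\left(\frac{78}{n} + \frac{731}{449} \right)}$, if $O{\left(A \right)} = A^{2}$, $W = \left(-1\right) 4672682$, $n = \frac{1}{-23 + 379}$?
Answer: $- \frac{156407080648851}{201601} \approx -7.7583 \cdot 10^{8}$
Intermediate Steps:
$n = \frac{1}{356} \approx 0.002809$
$W = -4672682$
$W - O{\left(\frac{78}{n} + \frac{731}{449} \right)} = -4672682 - \left(78 \frac{1}{\frac{1}{356}} + \frac{731}{449}\right)^{2} = -4672682 - \left(78 \cdot 356 + 731 \cdot \frac{1}{449}\right)^{2} = -4672682 - \left(27768 + \frac{731}{449}\right)^{2} = -4672682 - \left(\frac{12468563}{449}\right)^{2} = -4672682 - \frac{155465063284969}{201601} = - \frac{156407080648851}{201601}$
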